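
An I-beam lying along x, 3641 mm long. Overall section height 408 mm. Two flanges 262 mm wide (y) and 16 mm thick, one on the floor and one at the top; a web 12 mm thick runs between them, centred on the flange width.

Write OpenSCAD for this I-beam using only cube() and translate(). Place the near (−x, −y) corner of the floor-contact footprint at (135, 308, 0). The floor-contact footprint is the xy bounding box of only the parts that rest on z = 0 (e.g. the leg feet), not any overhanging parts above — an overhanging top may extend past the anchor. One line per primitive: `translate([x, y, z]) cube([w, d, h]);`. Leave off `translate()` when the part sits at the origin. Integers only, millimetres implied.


translate([135, 308, 0]) cube([3641, 262, 16]);
translate([135, 433, 16]) cube([3641, 12, 376]);
translate([135, 308, 392]) cube([3641, 262, 16]);


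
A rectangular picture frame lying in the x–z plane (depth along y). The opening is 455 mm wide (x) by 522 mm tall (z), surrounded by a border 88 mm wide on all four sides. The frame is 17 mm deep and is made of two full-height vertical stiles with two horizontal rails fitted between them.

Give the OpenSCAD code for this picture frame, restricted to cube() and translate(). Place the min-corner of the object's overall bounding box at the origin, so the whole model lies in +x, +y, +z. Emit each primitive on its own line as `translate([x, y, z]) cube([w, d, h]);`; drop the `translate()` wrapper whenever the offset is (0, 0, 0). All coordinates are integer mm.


cube([88, 17, 698]);
translate([543, 0, 0]) cube([88, 17, 698]);
translate([88, 0, 0]) cube([455, 17, 88]);
translate([88, 0, 610]) cube([455, 17, 88]);


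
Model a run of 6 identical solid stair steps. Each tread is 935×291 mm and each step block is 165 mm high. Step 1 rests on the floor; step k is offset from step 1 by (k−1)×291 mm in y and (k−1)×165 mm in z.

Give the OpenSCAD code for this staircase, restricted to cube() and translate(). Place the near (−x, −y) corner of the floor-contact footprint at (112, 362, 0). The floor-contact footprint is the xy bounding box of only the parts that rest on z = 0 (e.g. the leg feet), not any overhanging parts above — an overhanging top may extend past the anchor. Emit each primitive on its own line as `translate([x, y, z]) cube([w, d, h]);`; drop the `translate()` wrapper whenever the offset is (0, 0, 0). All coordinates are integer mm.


translate([112, 362, 0]) cube([935, 291, 165]);
translate([112, 653, 165]) cube([935, 291, 165]);
translate([112, 944, 330]) cube([935, 291, 165]);
translate([112, 1235, 495]) cube([935, 291, 165]);
translate([112, 1526, 660]) cube([935, 291, 165]);
translate([112, 1817, 825]) cube([935, 291, 165]);


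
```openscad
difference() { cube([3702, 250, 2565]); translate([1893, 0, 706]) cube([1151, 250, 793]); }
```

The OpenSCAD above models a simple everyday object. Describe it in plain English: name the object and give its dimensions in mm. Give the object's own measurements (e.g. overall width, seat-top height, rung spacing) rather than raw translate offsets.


A wall 3702 mm long (x), 250 mm thick (y), 2565 mm tall, with a rectangular window opening cut through it. The opening is 1151 mm wide and 793 mm tall; its sill is at z = 706 mm and its near (−x) edge is 1893 mm from the wall's −x end. The opening passes through the full wall thickness.


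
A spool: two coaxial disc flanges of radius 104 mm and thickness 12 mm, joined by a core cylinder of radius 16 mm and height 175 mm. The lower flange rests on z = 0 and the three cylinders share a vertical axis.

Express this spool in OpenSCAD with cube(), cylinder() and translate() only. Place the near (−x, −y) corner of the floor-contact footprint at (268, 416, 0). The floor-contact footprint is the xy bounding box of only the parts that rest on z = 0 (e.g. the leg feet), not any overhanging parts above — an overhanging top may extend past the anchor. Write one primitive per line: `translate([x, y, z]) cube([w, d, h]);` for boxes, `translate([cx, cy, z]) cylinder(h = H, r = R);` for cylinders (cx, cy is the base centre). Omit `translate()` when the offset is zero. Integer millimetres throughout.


translate([372, 520, 0]) cylinder(h = 12, r = 104);
translate([372, 520, 12]) cylinder(h = 175, r = 16);
translate([372, 520, 187]) cylinder(h = 12, r = 104);


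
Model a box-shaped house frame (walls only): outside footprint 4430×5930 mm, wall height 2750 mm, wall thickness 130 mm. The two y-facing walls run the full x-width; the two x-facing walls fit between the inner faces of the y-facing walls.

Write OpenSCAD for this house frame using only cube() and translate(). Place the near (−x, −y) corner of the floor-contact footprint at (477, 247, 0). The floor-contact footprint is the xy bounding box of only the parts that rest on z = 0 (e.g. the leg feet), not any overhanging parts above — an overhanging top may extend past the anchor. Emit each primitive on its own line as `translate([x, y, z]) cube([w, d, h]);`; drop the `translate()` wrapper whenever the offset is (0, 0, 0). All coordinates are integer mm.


translate([477, 247, 0]) cube([4430, 130, 2750]);
translate([477, 6047, 0]) cube([4430, 130, 2750]);
translate([477, 377, 0]) cube([130, 5670, 2750]);
translate([4777, 377, 0]) cube([130, 5670, 2750]);


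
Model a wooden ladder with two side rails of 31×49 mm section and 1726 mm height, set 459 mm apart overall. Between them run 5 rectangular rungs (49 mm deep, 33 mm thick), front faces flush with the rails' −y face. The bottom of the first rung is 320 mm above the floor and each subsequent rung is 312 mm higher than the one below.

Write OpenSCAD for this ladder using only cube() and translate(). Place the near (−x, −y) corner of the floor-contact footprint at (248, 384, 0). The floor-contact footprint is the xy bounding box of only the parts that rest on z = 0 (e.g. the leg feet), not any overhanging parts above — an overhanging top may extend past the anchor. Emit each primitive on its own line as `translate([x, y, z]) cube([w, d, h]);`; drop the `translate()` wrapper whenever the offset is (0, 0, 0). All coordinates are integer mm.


translate([248, 384, 0]) cube([31, 49, 1726]);
translate([676, 384, 0]) cube([31, 49, 1726]);
translate([279, 384, 320]) cube([397, 49, 33]);
translate([279, 384, 632]) cube([397, 49, 33]);
translate([279, 384, 944]) cube([397, 49, 33]);
translate([279, 384, 1256]) cube([397, 49, 33]);
translate([279, 384, 1568]) cube([397, 49, 33]);


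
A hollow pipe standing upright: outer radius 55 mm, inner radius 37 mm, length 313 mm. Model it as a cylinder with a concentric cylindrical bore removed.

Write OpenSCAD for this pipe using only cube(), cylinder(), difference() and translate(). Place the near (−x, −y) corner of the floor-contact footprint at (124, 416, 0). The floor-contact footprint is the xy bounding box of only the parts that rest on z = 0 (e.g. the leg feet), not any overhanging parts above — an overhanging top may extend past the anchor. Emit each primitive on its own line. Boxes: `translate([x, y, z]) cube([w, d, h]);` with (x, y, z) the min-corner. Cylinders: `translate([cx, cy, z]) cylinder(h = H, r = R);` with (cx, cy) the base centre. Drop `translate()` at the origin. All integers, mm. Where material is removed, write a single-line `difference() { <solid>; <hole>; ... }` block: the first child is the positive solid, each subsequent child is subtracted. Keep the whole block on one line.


difference() { translate([179, 471, 0]) cylinder(h = 313, r = 55); translate([179, 471, 0]) cylinder(h = 313, r = 37); }


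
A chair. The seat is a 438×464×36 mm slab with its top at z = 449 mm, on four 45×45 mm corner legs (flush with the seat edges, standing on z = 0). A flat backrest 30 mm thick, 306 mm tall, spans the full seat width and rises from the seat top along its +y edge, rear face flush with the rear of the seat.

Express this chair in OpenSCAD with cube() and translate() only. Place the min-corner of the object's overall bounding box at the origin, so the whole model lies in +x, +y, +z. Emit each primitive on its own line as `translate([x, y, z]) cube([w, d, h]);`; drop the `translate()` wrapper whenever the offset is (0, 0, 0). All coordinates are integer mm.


translate([0, 0, 413]) cube([438, 464, 36]);
cube([45, 45, 413]);
translate([393, 0, 0]) cube([45, 45, 413]);
translate([0, 419, 0]) cube([45, 45, 413]);
translate([393, 419, 0]) cube([45, 45, 413]);
translate([0, 434, 449]) cube([438, 30, 306]);


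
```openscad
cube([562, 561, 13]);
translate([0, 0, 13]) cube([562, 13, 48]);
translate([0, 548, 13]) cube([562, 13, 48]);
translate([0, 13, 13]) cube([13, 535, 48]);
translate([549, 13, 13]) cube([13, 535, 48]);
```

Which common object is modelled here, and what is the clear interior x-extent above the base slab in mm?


An open box. The internal width is 536 mm.

A 562×561 base slab with four walls standing on it — an open box. The base is 562 mm wide and the walls are 13 mm thick, so the internal width is 562 − 2 × 13 = 536 mm.


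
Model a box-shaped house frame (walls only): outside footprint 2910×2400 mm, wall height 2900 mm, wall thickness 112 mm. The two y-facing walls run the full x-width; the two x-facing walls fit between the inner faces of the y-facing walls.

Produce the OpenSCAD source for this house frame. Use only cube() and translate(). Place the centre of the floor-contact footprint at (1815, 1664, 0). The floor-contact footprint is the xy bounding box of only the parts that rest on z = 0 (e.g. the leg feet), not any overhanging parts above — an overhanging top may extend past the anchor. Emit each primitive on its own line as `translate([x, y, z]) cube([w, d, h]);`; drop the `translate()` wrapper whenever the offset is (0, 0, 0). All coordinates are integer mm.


translate([360, 464, 0]) cube([2910, 112, 2900]);
translate([360, 2752, 0]) cube([2910, 112, 2900]);
translate([360, 576, 0]) cube([112, 2176, 2900]);
translate([3158, 576, 0]) cube([112, 2176, 2900]);


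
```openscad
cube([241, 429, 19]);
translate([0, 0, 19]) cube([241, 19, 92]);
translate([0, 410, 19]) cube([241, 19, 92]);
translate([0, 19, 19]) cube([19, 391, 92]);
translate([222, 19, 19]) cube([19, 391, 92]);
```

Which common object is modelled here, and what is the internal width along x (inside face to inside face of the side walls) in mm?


An open box. The internal width is 203 mm.

A 241×429 base slab with four walls standing on it — an open box. The base is 241 mm wide and the walls are 19 mm thick, so the internal width is 241 − 2 × 19 = 203 mm.


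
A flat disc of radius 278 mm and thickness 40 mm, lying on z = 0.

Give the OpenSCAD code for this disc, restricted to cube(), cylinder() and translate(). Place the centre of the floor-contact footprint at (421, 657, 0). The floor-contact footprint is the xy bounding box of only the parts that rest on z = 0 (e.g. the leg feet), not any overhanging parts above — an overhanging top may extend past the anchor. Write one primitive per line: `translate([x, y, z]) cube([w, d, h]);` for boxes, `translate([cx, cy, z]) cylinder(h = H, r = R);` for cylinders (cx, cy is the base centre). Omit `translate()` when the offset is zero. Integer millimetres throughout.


translate([421, 657, 0]) cylinder(h = 40, r = 278);


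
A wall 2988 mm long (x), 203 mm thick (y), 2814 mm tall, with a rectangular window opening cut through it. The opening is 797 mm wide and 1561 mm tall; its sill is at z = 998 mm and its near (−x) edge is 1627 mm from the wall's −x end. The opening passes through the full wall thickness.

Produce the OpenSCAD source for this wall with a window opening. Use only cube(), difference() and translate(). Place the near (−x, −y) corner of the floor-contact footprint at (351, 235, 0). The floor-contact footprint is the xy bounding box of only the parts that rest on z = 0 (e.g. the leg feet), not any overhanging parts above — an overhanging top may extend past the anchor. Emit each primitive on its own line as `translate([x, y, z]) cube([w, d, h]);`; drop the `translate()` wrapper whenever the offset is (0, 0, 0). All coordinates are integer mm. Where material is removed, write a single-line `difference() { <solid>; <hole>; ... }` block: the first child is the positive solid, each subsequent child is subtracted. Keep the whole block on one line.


difference() { translate([351, 235, 0]) cube([2988, 203, 2814]); translate([1978, 235, 998]) cube([797, 203, 1561]); }


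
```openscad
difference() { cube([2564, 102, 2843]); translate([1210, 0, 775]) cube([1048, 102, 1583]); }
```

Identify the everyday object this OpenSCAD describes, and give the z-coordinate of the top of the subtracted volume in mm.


A wall with a window opening. The window head height is 2358 mm.

A wall with a rectangular opening subtracted — a window. Sill at z = 775, opening 1583 mm tall, so the head is at 775 + 1583 = 2358 mm.


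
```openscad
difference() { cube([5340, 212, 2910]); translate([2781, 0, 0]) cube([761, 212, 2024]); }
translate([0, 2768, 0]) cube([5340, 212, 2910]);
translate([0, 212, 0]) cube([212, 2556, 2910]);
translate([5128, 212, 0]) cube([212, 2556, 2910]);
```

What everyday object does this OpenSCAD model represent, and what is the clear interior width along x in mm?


A single room. The interior width is 4916 mm.

Four walls enclosing a rectangle with a door in the front wall — a room. Outside width 5340 minus two 212 mm walls gives 4916 mm.


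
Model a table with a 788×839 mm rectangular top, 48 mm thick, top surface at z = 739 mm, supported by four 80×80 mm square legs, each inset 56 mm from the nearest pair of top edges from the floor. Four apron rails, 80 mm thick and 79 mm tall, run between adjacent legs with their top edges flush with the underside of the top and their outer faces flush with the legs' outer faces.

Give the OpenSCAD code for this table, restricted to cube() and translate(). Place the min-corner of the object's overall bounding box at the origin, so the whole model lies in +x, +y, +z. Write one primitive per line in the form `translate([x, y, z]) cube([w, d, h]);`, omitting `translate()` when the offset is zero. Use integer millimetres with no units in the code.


translate([0, 0, 691]) cube([788, 839, 48]);
translate([56, 56, 0]) cube([80, 80, 691]);
translate([652, 56, 0]) cube([80, 80, 691]);
translate([56, 703, 0]) cube([80, 80, 691]);
translate([652, 703, 0]) cube([80, 80, 691]);
translate([136, 56, 612]) cube([516, 80, 79]);
translate([136, 703, 612]) cube([516, 80, 79]);
translate([56, 136, 612]) cube([80, 567, 79]);
translate([652, 136, 612]) cube([80, 567, 79]);


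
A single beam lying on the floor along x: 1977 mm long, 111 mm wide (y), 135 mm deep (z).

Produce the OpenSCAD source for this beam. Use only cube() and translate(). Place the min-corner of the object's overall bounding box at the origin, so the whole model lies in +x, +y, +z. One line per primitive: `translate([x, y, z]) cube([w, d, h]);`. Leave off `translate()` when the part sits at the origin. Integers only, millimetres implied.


cube([1977, 111, 135]);


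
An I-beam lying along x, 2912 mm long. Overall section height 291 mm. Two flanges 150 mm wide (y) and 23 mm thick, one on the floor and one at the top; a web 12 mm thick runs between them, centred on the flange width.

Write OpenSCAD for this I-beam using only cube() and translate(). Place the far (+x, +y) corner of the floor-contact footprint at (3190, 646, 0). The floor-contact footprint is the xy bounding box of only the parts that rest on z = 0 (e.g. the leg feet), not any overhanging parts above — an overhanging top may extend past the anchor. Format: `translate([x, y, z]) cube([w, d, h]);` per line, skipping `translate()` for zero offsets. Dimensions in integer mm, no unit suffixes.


translate([278, 496, 0]) cube([2912, 150, 23]);
translate([278, 565, 23]) cube([2912, 12, 245]);
translate([278, 496, 268]) cube([2912, 150, 23]);


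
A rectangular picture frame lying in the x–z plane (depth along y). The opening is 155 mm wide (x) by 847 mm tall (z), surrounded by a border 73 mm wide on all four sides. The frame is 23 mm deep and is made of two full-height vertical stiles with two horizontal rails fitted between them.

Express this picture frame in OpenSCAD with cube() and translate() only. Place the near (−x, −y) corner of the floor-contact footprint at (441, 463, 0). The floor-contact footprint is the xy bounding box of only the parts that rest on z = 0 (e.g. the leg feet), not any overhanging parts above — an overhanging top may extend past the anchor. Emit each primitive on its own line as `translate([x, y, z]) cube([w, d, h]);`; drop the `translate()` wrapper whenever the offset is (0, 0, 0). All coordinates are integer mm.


translate([441, 463, 0]) cube([73, 23, 993]);
translate([669, 463, 0]) cube([73, 23, 993]);
translate([514, 463, 0]) cube([155, 23, 73]);
translate([514, 463, 920]) cube([155, 23, 73]);


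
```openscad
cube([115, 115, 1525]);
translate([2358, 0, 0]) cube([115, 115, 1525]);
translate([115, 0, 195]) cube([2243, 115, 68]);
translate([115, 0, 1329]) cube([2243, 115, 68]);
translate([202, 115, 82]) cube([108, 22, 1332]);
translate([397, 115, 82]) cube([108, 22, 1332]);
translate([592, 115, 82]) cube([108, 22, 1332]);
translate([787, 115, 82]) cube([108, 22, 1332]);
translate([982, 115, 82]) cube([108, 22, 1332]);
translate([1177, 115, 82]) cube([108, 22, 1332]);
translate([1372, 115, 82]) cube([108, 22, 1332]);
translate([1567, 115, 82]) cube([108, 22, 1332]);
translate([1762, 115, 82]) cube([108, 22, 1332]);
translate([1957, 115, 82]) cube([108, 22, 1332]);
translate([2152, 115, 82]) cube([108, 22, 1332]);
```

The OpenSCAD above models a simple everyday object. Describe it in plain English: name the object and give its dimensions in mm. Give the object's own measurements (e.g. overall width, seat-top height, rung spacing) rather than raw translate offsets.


A fence section. Two 115×115 mm posts, 1525 mm tall, stand on the floor with a clear span of 2243 mm between their inner faces. Two horizontal rails of 115×68 mm section span the gap between the posts with their undersides at z = 195 mm and z = 1329 mm, flush with the posts' −y face. 11 pickets, each 108 mm wide, 22 mm thick and 1332 mm tall, are fixed to the +y face of the rails with their bottoms at z = 82 mm, spaced across the span with a 87 mm gap after the −x post and between neighbouring pickets, with 98 mm left before the +x post.


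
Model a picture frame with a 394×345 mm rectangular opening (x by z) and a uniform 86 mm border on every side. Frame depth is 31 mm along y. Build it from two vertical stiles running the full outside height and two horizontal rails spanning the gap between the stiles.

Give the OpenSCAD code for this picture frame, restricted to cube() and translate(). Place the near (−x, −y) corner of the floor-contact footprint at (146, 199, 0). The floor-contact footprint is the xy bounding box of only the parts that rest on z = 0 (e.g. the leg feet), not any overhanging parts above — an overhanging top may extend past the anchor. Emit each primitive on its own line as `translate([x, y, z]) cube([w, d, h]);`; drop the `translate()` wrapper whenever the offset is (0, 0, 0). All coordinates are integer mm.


translate([146, 199, 0]) cube([86, 31, 517]);
translate([626, 199, 0]) cube([86, 31, 517]);
translate([232, 199, 0]) cube([394, 31, 86]);
translate([232, 199, 431]) cube([394, 31, 86]);


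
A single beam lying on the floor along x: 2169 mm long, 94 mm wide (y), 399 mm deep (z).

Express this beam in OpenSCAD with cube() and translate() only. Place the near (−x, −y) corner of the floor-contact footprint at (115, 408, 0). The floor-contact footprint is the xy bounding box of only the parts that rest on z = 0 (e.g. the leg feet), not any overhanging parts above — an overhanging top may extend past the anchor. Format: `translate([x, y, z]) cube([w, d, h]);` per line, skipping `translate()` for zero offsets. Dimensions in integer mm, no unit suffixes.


translate([115, 408, 0]) cube([2169, 94, 399]);


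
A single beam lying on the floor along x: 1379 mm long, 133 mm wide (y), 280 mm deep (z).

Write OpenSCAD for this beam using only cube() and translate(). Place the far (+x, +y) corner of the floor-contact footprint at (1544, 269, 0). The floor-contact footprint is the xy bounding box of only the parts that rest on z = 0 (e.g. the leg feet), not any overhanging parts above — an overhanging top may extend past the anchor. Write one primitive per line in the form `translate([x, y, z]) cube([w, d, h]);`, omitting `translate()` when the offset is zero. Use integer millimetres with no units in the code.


translate([165, 136, 0]) cube([1379, 133, 280]);


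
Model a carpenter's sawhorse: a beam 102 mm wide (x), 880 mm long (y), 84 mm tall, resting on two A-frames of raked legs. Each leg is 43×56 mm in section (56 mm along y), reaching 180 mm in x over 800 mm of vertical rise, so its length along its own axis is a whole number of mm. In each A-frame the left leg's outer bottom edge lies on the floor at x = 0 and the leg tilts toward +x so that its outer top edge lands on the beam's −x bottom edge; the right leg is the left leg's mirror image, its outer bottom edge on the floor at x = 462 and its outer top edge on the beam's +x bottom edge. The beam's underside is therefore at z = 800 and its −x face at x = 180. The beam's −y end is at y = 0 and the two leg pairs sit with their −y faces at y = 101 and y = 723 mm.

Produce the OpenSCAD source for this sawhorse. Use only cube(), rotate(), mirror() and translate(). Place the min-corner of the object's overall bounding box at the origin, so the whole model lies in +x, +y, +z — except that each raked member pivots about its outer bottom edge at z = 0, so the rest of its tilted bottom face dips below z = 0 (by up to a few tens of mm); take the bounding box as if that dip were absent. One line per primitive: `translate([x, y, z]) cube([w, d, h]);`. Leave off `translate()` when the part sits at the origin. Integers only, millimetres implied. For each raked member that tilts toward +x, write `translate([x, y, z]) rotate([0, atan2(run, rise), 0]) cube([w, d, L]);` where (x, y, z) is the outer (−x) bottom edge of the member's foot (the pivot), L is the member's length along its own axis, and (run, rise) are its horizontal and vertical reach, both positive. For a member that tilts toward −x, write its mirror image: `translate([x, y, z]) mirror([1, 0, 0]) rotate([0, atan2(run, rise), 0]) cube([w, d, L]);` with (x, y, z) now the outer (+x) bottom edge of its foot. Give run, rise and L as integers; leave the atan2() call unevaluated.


translate([180, 0, 800]) cube([102, 880, 84]);
translate([0, 101, 0]) rotate([0, atan2(180, 800), 0]) cube([43, 56, 820]);
translate([462, 101, 0]) mirror([1, 0, 0]) rotate([0, atan2(180, 800), 0]) cube([43, 56, 820]);
translate([0, 723, 0]) rotate([0, atan2(180, 800), 0]) cube([43, 56, 820]);
translate([462, 723, 0]) mirror([1, 0, 0]) rotate([0, atan2(180, 800), 0]) cube([43, 56, 820]);


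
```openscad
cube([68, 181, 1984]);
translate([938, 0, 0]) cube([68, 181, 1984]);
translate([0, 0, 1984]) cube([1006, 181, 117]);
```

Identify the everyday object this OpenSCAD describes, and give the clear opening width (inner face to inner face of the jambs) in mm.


A door frame. The clear opening width is 870 mm.

Two 1984 mm tall posts with a header on top — a door frame. The left jamb is 68 mm wide at x = 0; the right jamb starts at x = 938. The clear opening is 938 − 68 = 870 mm.


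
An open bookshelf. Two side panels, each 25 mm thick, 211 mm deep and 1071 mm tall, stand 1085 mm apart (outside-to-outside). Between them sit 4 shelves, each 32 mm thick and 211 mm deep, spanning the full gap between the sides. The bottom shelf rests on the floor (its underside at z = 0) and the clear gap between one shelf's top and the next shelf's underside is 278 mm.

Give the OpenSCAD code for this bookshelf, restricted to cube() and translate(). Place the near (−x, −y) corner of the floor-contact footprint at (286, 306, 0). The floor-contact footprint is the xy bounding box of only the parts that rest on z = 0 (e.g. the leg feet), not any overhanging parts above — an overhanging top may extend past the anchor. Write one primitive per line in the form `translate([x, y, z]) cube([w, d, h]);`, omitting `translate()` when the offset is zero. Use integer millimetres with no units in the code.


translate([286, 306, 0]) cube([25, 211, 1071]);
translate([1346, 306, 0]) cube([25, 211, 1071]);
translate([311, 306, 0]) cube([1035, 211, 32]);
translate([311, 306, 310]) cube([1035, 211, 32]);
translate([311, 306, 620]) cube([1035, 211, 32]);
translate([311, 306, 930]) cube([1035, 211, 32]);


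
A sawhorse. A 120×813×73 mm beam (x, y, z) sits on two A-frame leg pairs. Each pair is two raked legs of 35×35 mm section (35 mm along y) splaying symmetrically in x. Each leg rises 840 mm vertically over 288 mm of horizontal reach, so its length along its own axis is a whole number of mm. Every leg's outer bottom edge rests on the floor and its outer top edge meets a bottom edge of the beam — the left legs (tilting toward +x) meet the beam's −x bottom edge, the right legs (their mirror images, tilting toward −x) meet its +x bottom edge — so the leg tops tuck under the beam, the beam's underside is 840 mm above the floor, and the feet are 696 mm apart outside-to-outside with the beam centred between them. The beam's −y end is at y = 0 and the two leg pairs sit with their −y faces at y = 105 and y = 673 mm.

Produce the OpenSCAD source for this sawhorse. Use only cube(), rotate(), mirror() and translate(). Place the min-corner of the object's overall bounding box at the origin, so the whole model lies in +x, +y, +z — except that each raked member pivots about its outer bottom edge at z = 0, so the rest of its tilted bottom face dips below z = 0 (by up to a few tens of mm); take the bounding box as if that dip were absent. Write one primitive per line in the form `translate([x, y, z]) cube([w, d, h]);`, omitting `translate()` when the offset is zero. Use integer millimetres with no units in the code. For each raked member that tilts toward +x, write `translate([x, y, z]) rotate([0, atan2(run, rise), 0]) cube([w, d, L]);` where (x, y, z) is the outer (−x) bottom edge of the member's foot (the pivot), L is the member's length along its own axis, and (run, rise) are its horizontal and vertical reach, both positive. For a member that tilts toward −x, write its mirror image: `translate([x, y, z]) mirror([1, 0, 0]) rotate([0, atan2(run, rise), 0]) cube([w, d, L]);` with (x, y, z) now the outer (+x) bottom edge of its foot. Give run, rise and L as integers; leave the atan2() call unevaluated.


translate([288, 0, 840]) cube([120, 813, 73]);
translate([0, 105, 0]) rotate([0, atan2(288, 840), 0]) cube([35, 35, 888]);
translate([696, 105, 0]) mirror([1, 0, 0]) rotate([0, atan2(288, 840), 0]) cube([35, 35, 888]);
translate([0, 673, 0]) rotate([0, atan2(288, 840), 0]) cube([35, 35, 888]);
translate([696, 673, 0]) mirror([1, 0, 0]) rotate([0, atan2(288, 840), 0]) cube([35, 35, 888]);


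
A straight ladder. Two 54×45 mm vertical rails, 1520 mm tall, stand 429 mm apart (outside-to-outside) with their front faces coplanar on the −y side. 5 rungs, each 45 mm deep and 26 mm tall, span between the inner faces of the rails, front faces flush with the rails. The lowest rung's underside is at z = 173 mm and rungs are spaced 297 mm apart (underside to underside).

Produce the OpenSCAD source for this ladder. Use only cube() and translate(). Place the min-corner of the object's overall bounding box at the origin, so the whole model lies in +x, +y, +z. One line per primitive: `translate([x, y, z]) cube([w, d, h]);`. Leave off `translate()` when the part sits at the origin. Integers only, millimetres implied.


cube([54, 45, 1520]);
translate([375, 0, 0]) cube([54, 45, 1520]);
translate([54, 0, 173]) cube([321, 45, 26]);
translate([54, 0, 470]) cube([321, 45, 26]);
translate([54, 0, 767]) cube([321, 45, 26]);
translate([54, 0, 1064]) cube([321, 45, 26]);
translate([54, 0, 1361]) cube([321, 45, 26]);


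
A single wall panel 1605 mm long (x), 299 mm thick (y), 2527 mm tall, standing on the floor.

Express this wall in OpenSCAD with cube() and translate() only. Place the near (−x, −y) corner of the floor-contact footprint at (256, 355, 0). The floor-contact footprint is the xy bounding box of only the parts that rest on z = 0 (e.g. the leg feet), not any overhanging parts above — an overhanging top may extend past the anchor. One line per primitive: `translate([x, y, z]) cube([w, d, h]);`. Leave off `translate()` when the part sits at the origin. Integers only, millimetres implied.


translate([256, 355, 0]) cube([1605, 299, 2527]);


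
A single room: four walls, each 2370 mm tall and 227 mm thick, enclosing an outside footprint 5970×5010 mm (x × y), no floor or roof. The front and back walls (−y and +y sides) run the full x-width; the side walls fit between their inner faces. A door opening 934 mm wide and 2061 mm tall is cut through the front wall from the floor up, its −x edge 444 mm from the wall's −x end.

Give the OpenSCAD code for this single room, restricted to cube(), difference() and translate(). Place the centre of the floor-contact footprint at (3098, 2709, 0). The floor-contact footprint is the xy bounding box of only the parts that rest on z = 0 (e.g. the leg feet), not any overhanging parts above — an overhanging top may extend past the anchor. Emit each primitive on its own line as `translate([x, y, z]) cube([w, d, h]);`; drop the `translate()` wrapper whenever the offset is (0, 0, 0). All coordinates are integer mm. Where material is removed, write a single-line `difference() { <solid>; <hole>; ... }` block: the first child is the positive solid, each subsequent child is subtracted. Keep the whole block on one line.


difference() { translate([113, 204, 0]) cube([5970, 227, 2370]); translate([557, 204, 0]) cube([934, 227, 2061]); }
translate([113, 4987, 0]) cube([5970, 227, 2370]);
translate([113, 431, 0]) cube([227, 4556, 2370]);
translate([5856, 431, 0]) cube([227, 4556, 2370]);


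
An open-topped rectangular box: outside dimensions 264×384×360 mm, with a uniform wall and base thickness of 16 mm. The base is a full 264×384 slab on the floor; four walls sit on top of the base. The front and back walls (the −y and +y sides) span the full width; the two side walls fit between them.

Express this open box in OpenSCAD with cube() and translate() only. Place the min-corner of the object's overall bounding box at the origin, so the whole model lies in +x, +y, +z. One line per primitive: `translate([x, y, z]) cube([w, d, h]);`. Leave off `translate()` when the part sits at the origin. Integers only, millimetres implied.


cube([264, 384, 16]);
translate([0, 0, 16]) cube([264, 16, 344]);
translate([0, 368, 16]) cube([264, 16, 344]);
translate([0, 16, 16]) cube([16, 352, 344]);
translate([248, 16, 16]) cube([16, 352, 344]);


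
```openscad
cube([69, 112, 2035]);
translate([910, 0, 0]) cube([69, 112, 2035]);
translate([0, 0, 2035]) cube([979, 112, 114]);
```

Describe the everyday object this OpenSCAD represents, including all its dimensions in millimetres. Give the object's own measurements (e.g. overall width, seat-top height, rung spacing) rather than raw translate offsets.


A door frame. The clear opening is 841 mm wide and 2035 mm high. Two 69 mm wide jambs, 112 mm deep, stand either side of the opening from the floor to the top of the opening. A 114 mm thick head sits across the top of both jambs, spanning the full outside width of the frame.


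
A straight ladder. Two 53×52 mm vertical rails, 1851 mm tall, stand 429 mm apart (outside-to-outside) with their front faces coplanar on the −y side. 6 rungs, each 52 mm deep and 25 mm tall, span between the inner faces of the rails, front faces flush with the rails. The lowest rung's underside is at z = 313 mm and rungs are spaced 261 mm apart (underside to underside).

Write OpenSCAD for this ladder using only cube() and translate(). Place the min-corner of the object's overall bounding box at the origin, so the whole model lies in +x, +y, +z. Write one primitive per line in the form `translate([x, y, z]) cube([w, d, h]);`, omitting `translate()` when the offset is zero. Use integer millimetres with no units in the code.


cube([53, 52, 1851]);
translate([376, 0, 0]) cube([53, 52, 1851]);
translate([53, 0, 313]) cube([323, 52, 25]);
translate([53, 0, 574]) cube([323, 52, 25]);
translate([53, 0, 835]) cube([323, 52, 25]);
translate([53, 0, 1096]) cube([323, 52, 25]);
translate([53, 0, 1357]) cube([323, 52, 25]);
translate([53, 0, 1618]) cube([323, 52, 25]);


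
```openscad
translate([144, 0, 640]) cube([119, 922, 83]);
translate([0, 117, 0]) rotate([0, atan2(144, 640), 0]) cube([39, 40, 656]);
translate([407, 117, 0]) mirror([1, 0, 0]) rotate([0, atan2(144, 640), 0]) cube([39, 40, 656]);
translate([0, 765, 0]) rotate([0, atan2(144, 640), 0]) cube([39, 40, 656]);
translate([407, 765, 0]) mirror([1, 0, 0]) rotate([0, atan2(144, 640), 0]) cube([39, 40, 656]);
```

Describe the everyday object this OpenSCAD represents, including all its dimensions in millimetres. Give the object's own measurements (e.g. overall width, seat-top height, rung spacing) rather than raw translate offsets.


A sawhorse. A 119×922×83 mm beam (x, y, z) sits on two A-frame leg pairs. Each pair is two raked legs of 39×40 mm section (40 mm along y) splaying symmetrically in x. Each leg rises 640 mm vertically over 144 mm of horizontal reach and is 656 mm long along its own axis. Every leg's outer bottom edge rests on the floor and its outer top edge meets a bottom edge of the beam — the left legs (tilting toward +x) meet the beam's −x bottom edge, the right legs (their mirror images, tilting toward −x) meet its +x bottom edge — so the leg tops tuck under the beam, the beam's underside is 640 mm above the floor, and the feet are 407 mm apart outside-to-outside with the beam centred between them. The two leg pairs are set in 117 mm from either end of the beam.


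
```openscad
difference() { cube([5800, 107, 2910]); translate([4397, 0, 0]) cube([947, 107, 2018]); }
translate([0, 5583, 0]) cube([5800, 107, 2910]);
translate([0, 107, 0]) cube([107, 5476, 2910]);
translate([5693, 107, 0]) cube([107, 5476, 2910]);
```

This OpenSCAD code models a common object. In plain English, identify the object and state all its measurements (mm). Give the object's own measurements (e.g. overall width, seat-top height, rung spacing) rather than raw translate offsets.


A single room: four walls, each 2910 mm tall and 107 mm thick, enclosing an outside footprint 5800×5690 mm (x × y), no floor or roof. The front and back walls (−y and +y sides) run the full x-width; the side walls fit between their inner faces. A door opening 947 mm wide and 2018 mm tall is cut through the front wall from the floor up, its −x edge 4397 mm from the wall's −x end.


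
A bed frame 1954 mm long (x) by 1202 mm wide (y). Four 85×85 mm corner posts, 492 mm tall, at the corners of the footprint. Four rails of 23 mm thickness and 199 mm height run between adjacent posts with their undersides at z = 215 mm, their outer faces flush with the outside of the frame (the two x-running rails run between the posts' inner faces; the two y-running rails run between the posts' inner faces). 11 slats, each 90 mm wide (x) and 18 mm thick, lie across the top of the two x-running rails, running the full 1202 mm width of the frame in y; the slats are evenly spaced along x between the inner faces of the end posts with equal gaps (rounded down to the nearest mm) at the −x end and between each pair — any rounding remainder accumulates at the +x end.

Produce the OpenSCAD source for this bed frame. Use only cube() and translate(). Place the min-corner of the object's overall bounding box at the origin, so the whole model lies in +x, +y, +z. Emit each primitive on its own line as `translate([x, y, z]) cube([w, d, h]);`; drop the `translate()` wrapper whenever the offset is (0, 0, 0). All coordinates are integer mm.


cube([85, 85, 492]);
translate([0, 1117, 0]) cube([85, 85, 492]);
translate([1869, 0, 0]) cube([85, 85, 492]);
translate([1869, 1117, 0]) cube([85, 85, 492]);
translate([85, 0, 215]) cube([1784, 23, 199]);
translate([85, 1179, 215]) cube([1784, 23, 199]);
translate([0, 85, 215]) cube([23, 1032, 199]);
translate([1931, 85, 215]) cube([23, 1032, 199]);
translate([151, 0, 414]) cube([90, 1202, 18]);
translate([307, 0, 414]) cube([90, 1202, 18]);
translate([463, 0, 414]) cube([90, 1202, 18]);
translate([619, 0, 414]) cube([90, 1202, 18]);
translate([775, 0, 414]) cube([90, 1202, 18]);
translate([931, 0, 414]) cube([90, 1202, 18]);
translate([1087, 0, 414]) cube([90, 1202, 18]);
translate([1243, 0, 414]) cube([90, 1202, 18]);
translate([1399, 0, 414]) cube([90, 1202, 18]);
translate([1555, 0, 414]) cube([90, 1202, 18]);
translate([1711, 0, 414]) cube([90, 1202, 18]);


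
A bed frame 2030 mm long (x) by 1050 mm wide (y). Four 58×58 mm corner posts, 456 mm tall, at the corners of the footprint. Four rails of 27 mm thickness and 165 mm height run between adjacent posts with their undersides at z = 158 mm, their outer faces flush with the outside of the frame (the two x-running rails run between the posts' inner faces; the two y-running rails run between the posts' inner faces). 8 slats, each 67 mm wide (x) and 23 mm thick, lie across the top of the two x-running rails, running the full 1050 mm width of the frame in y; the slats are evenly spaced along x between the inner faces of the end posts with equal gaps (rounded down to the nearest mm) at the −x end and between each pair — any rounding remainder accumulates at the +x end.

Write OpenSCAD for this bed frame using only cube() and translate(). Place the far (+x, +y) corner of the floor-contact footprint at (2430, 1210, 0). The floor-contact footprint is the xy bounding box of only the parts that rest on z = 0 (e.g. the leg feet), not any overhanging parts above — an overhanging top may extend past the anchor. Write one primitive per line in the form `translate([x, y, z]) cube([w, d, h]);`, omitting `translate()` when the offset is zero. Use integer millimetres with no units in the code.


translate([400, 160, 0]) cube([58, 58, 456]);
translate([400, 1152, 0]) cube([58, 58, 456]);
translate([2372, 160, 0]) cube([58, 58, 456]);
translate([2372, 1152, 0]) cube([58, 58, 456]);
translate([458, 160, 158]) cube([1914, 27, 165]);
translate([458, 1183, 158]) cube([1914, 27, 165]);
translate([400, 218, 158]) cube([27, 934, 165]);
translate([2403, 218, 158]) cube([27, 934, 165]);
translate([611, 160, 323]) cube([67, 1050, 23]);
translate([831, 160, 323]) cube([67, 1050, 23]);
translate([1051, 160, 323]) cube([67, 1050, 23]);
translate([1271, 160, 323]) cube([67, 1050, 23]);
translate([1491, 160, 323]) cube([67, 1050, 23]);
translate([1711, 160, 323]) cube([67, 1050, 23]);
translate([1931, 160, 323]) cube([67, 1050, 23]);
translate([2151, 160, 323]) cube([67, 1050, 23]);


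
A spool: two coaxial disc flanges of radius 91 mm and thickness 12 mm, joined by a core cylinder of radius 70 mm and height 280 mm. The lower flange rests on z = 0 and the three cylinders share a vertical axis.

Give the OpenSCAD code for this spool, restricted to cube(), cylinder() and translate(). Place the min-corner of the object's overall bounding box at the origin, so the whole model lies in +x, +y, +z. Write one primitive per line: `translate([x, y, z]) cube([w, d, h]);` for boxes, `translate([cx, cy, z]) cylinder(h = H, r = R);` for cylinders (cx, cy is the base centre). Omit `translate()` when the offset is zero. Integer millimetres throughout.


translate([91, 91, 0]) cylinder(h = 12, r = 91);
translate([91, 91, 12]) cylinder(h = 280, r = 70);
translate([91, 91, 292]) cylinder(h = 12, r = 91);


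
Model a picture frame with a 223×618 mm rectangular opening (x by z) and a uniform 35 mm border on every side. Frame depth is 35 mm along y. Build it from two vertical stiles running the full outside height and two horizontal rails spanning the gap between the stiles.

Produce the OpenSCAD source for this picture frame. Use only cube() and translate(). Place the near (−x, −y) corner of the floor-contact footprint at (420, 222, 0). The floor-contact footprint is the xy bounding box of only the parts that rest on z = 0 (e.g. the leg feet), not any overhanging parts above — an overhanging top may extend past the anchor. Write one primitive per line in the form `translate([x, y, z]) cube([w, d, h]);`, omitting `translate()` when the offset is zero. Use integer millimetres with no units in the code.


translate([420, 222, 0]) cube([35, 35, 688]);
translate([678, 222, 0]) cube([35, 35, 688]);
translate([455, 222, 0]) cube([223, 35, 35]);
translate([455, 222, 653]) cube([223, 35, 35]);
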